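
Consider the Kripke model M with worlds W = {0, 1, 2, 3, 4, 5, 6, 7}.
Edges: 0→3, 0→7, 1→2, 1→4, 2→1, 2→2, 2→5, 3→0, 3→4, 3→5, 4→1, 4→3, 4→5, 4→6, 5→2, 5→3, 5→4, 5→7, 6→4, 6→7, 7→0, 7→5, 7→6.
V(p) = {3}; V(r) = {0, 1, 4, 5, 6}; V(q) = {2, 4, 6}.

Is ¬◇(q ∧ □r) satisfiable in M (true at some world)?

Let φ = ¬◇(q ∧ □r). Evaluate φ at each world:
  0 (successors {3, 7}): φ is true.
  1 (successors {2, 4}): φ is true.
  2 (successors {1, 2, 5}): φ is true.
  3 (successors {0, 4, 5}): φ is true.
  4 (successors {1, 3, 5, 6}): φ is true.
  5 (successors {2, 3, 4, 7}): φ is true.
  6 (successors {4, 7}): φ is true.
  7 (successors {0, 5, 6}): φ is true.
Detail at 0 (witness):
  At 0: ◇(q ∧ □r) is false, so ¬◇(q ∧ □r) is true.
    At 0: ◇(q ∧ □r) requires q ∧ □r at some successor in {3, 7}.
      At 3: q ∧ □r is false.
      At 7: q ∧ □r is false.
    So ◇(q ∧ □r) is false at 0.

Yes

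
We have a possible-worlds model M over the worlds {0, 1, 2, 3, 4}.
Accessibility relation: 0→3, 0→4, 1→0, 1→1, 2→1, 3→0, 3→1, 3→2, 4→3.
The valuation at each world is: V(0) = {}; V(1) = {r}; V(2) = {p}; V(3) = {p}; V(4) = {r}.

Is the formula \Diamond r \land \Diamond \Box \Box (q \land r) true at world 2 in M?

No

At 2: \Diamond r is true, \Diamond \Box \Box (q \land r) is false, so \Diamond r \land \Diamond \Box \Box (q \land r) is false.
  At 2: \Diamond r requires r at some successor in {1}.
    r holds at 1, so \Diamond r is true at 2.
  At 2: \Diamond \Box \Box (q \land r) requires \Box \Box (q \land r) at some successor in {1}.
    At 1: \Box \Box (q \land r) is false.
  So \Diamond \Box \Box (q \land r) is false at 2.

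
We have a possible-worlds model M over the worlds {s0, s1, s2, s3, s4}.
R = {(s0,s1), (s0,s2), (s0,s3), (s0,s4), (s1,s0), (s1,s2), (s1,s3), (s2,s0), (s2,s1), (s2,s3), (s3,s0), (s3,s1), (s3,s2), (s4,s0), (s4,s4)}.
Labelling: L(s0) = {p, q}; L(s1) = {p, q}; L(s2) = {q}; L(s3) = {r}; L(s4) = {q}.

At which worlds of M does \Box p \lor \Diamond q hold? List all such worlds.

Let φ = \Box p \lor \Diamond q. Evaluate φ at each world:
  s0 (successors {s1, s2, s3, s4}): φ is true.
  s1 (successors {s0, s2, s3}): φ is true.
  s2 (successors {s0, s1, s3}): φ is true.
  s3 (successors {s0, s1, s2}): φ is true.
  s4 (successors {s0, s4}): φ is true.
For instance, at s2:
  At s2: \Box p is false, \Diamond q is true, so \Box p \lor \Diamond q is true.
    At s2: \Box p requires p at every successor {s0, s1, s3}.
      p fails at s3, so \Box p is false at s2.
    At s2: \Diamond q requires q at some successor in {s0, s1, s3}.
      q holds at s0, so \Diamond q is true at s2.
Satisfying worlds: {s0, s1, s2, s3, s4}

s0, s1, s2, s3, s4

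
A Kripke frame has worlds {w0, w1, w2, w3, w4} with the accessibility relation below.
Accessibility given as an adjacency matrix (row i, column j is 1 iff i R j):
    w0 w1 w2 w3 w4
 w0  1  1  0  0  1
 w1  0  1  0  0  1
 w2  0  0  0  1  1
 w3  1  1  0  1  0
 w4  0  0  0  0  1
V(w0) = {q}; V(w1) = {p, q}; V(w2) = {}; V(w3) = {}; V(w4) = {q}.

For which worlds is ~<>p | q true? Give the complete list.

Let φ = ~<>p | q. Evaluate φ at each world:
  w0 (successors {w0, w1, w4}): φ is true.
  w1 (successors {w1, w4}): φ is true.
  w2 (successors {w3, w4}): φ is true.
  w3 (successors {w0, w1, w3}): φ is false.
  w4 (successors {w4}): φ is true.
For instance, at w2:
  At w2: ~<>p is true, q is false, so ~<>p | q is true.
    At w2: <>p is false, so ~<>p is true.
      At w2: <>p requires p at some successor in {w3, w4}.
        At w3: p is false.
        At w4: p is false.
      So <>p is false at w2.
Satisfying worlds: {w0, w1, w2, w4}

w0, w1, w2, w4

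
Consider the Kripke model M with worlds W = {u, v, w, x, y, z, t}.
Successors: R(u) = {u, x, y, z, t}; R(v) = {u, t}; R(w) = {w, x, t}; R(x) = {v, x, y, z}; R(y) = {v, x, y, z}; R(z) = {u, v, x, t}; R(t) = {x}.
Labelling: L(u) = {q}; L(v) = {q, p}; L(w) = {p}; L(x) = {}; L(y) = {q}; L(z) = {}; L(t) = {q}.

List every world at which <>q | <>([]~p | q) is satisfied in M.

u, v, w, x, y, z

Let φ = <>q | <>([]~p | q). Evaluate φ at each world:
  u (successors {u, x, y, z, t}): φ is true.
  v (successors {u, t}): φ is true.
  w (successors {w, x, t}): φ is true.
  x (successors {v, x, y, z}): φ is true.
  y (successors {v, x, y, z}): φ is true.
  z (successors {u, v, x, t}): φ is true.
  t (successors {x}): φ is false.
For instance, at y:
  At y: <>q is true, <>([]~p | q) is true, so <>q | <>([]~p | q) is true.
    At y: <>q requires q at some successor in {v, x, y, z}.
      q holds at v, so <>q is true at y.
    At y: <>([]~p | q) requires []~p | q at some successor in {v, x, y, z}.
      []~p | q holds at v, so <>([]~p | q) is true at y.
Satisfying worlds: {u, v, w, x, y, z}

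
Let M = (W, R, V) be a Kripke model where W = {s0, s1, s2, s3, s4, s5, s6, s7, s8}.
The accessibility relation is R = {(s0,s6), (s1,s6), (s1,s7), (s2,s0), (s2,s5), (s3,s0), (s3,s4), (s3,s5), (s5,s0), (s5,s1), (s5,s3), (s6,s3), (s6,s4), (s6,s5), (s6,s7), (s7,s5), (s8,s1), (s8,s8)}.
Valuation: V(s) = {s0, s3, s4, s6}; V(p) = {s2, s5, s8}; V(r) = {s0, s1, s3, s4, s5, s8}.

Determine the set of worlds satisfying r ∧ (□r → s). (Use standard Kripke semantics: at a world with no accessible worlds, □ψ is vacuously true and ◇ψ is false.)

s0, s1, s3, s4

Recall that □ψ holds at a world iff ψ holds at every accessible world, and ◇ψ holds iff ψ holds at some accessible world.
Let φ = r ∧ (□r → s). Evaluate φ at each world:
  s0 (successors {s6}): φ is true.
  s1 (successors {s6, s7}): φ is true.
  s2 (successors {s0, s5}): φ is false.
  s3 (successors {s0, s4, s5}): φ is true.
  s4 (successors ∅): φ is true.
  s5 (successors {s0, s1, s3}): φ is false.
  s6 (successors {s3, s4, s5, s7}): φ is false.
  s7 (successors {s5}): φ is false.
  s8 (successors {s1, s8}): φ is false.
For instance, at s0:
  At s0: r is true, □r → s is true, so r ∧ (□r → s) is true.
    At s0: □r is false, s is true, so □r → s is true.
      At s0: □r requires r at every successor {s6}.
        r fails at s6, so □r is false at s0.
Satisfying worlds: {s0, s1, s3, s4}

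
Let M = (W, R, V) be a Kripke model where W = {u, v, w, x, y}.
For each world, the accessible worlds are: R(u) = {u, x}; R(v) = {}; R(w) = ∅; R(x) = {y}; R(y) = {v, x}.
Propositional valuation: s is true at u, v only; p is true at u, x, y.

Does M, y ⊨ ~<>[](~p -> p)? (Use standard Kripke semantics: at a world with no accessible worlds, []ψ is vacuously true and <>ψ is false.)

At y: <>[](~p -> p) is true, so ~<>[](~p -> p) is false.
  At y: <>[](~p -> p) requires [](~p -> p) at some successor in {v, x}.
    [](~p -> p) holds at v, so <>[](~p -> p) is true at y.
      At v: no accessible worlds, so [](~p -> p) holds vacuously.

No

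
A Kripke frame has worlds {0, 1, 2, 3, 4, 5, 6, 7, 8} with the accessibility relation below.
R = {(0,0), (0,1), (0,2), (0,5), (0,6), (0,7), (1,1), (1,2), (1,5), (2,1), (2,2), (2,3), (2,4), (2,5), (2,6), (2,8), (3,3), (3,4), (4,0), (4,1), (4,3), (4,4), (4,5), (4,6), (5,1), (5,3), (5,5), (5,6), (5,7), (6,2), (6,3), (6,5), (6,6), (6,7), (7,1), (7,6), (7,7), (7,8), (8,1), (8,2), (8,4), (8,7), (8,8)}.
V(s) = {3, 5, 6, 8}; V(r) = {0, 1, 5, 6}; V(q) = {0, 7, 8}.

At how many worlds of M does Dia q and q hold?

3

Let φ = Dia q and q. Evaluate φ at each world:
  0 (successors {0, 1, 2, 5, 6, 7}): φ is true.
  1 (successors {1, 2, 5}): φ is false.
  2 (successors {1, 2, 3, 4, 5, 6, 8}): φ is false.
  3 (successors {3, 4}): φ is false.
  4 (successors {0, 1, 3, 4, 5, 6}): φ is false.
  5 (successors {1, 3, 5, 6, 7}): φ is false.
  6 (successors {2, 3, 5, 6, 7}): φ is false.
  7 (successors {1, 6, 7, 8}): φ is true.
  8 (successors {1, 2, 4, 7, 8}): φ is true.
For instance, at 4:
  At 4: Dia q is true, q is false, so Dia q and q is false.
    At 4: Dia q requires q at some successor in {0, 1, 3, 4, 5, 6}.
      q holds at 0, so Dia q is true at 4.
Satisfying worlds: {0, 7, 8}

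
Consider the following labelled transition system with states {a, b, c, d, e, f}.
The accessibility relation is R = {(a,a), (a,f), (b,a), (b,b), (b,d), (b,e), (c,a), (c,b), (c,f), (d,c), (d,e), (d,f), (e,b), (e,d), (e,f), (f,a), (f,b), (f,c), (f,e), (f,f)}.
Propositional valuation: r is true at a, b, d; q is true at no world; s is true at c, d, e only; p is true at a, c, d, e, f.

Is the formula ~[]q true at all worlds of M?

Yes

Recall that []ψ holds at a world iff ψ holds at every accessible world, and <>ψ holds iff ψ holds at some accessible world.
Let φ = ~[]q. Evaluate φ at each world:
  a (successors {a, f}): φ is true.
  b (successors {a, b, d, e}): φ is true.
  c (successors {a, b, f}): φ is true.
  d (successors {c, e, f}): φ is true.
  e (successors {b, d, f}): φ is true.
  f (successors {a, b, c, e, f}): φ is true.
For instance, at a:
  At a: []q is false, so ~[]q is true.
    At a: []q requires q at every successor {a, f}.
      q fails at a, so []q is false at a.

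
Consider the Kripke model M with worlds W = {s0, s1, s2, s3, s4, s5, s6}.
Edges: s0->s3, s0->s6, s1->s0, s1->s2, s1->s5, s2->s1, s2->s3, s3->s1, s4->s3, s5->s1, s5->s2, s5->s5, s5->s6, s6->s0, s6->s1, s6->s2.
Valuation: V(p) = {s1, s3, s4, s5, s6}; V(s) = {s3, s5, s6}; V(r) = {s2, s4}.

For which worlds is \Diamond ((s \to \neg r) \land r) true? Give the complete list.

s1, s5, s6

Let φ = \Diamond ((s \to \neg r) \land r). Evaluate φ at each world:
  s0 (successors {s3, s6}): φ is false.
  s1 (successors {s0, s2, s5}): φ is true.
  s2 (successors {s1, s3}): φ is false.
  s3 (successors {s1}): φ is false.
  s4 (successors {s3}): φ is false.
  s5 (successors {s1, s2, s5, s6}): φ is true.
  s6 (successors {s0, s1, s2}): φ is true.
For instance, at s0:
  At s0: \Diamond ((s \to \neg r) \land r) requires (s \to \neg r) \land r at some successor in {s3, s6}.
    At s3: (s \to \neg r) \land r is false.
    At s6: (s \to \neg r) \land r is false.
  So \Diamond ((s \to \neg r) \land r) is false at s0.
Satisfying worlds: {s1, s5, s6}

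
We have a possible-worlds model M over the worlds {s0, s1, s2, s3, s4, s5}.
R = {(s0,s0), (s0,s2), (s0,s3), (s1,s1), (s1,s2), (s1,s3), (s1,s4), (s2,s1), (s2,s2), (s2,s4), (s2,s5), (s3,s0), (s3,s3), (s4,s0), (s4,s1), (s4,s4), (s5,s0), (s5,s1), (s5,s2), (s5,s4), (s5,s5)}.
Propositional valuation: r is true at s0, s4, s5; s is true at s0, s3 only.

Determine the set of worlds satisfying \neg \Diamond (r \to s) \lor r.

s0, s4, s5

Recall that \Diamond ψ holds at a world iff ψ holds at some accessible world.
Let φ = \neg \Diamond (r \to s) \lor r. Evaluate φ at each world:
  s0 (successors {s0, s2, s3}): φ is true.
  s1 (successors {s1, s2, s3, s4}): φ is false.
  s2 (successors {s1, s2, s4, s5}): φ is false.
  s3 (successors {s0, s3}): φ is false.
  s4 (successors {s0, s1, s4}): φ is true.
  s5 (successors {s0, s1, s2, s4, s5}): φ is true.
For instance, at s0:
  At s0: \neg \Diamond (r \to s) is false, r is true, so \neg \Diamond (r \to s) \lor r is true.
    At s0: \Diamond (r \to s) is true, so \neg \Diamond (r \to s) is false.
      At s0: \Diamond (r \to s) requires r \to s at some successor in {s0, s2, s3}.
        r \to s holds at s0, so \Diamond (r \to s) is true at s0.
Satisfying worlds: {s0, s4, s5}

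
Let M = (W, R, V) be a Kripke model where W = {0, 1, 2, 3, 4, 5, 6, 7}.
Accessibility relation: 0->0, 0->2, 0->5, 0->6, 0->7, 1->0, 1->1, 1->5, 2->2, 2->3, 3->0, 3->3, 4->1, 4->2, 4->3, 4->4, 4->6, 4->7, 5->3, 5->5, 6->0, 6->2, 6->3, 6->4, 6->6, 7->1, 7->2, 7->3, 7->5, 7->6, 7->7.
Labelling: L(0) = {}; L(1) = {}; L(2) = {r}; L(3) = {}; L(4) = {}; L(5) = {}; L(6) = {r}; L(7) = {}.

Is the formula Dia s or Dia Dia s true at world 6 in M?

No

At 6: Dia s is false, Dia Dia s is false, so Dia s or Dia Dia s is false.
  At 6: Dia s requires s at some successor in {0, 2, 3, 4, 6}.
    At 0: s is false.
    At 2: s is false.
    At 3: s is false.
    At 4: s is false.
    At 6: s is false.
  So Dia s is false at 6.
  At 6: Dia Dia s requires Dia s at some successor in {0, 2, 3, 4, 6}.
    At 0: Dia s is false.
    At 2: Dia s is false.
    At 3: Dia s is false.
    At 4: Dia s is false.
    At 6: Dia s is false.
  So Dia Dia s is false at 6.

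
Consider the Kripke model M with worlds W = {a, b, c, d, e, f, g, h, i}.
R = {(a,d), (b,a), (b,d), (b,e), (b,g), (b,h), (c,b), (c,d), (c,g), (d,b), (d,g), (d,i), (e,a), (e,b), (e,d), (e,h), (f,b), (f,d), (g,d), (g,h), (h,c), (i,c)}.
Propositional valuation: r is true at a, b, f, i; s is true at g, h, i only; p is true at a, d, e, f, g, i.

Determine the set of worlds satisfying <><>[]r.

Let φ = <><>[]r. Evaluate φ at each world:
  a (successors {d}): φ is false.
  b (successors {a, d, e, g, h}): φ is false.
  c (successors {b, d, g}): φ is false.
  d (successors {b, g, i}): φ is false.
  e (successors {a, b, d, h}): φ is false.
  f (successors {b, d}): φ is false.
  g (successors {d, h}): φ is false.
  h (successors {c}): φ is false.
  i (successors {c}): φ is false.
For instance, at i:
  At i: <><>[]r requires <>[]r at some successor in {c}.
    At c: <>[]r is false.
  So <><>[]r is false at i.
Satisfying worlds: none.

none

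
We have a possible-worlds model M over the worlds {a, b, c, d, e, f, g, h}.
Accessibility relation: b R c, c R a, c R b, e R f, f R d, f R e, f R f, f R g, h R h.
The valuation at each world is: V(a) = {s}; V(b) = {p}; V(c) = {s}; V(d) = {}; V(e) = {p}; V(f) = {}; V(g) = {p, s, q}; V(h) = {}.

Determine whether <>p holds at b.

At b: <>p requires p at some successor in {c}.
  At c: p is false.
So <>p is false at b.

No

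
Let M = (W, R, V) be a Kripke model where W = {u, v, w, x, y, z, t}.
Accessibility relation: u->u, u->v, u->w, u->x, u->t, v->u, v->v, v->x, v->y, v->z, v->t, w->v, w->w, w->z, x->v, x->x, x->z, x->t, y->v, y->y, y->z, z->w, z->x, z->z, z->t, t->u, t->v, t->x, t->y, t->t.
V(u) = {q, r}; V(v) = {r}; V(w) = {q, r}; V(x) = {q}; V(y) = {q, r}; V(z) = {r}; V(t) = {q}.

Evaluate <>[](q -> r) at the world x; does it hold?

No

Recall that []ψ holds at a world iff ψ holds at every accessible world, and <>ψ holds iff ψ holds at some accessible world.
At x: <>[](q -> r) requires [](q -> r) at some successor in {v, x, z, t}.
  At v: [](q -> r) is false.
  At x: [](q -> r) is false.
  At z: [](q -> r) is false.
  At t: [](q -> r) is false.
So <>[](q -> r) is false at x.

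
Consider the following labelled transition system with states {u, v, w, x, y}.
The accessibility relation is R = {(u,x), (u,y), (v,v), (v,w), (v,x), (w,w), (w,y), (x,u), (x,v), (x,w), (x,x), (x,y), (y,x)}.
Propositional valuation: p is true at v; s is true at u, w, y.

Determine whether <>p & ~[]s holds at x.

At x: <>p is true, ~[]s is true, so <>p & ~[]s is true.
  At x: <>p requires p at some successor in {u, v, w, x, y}.
    p holds at v, so <>p is true at x.
  At x: []s is false, so ~[]s is true.
    At x: []s requires s at every successor {u, v, w, x, y}.
      s fails at v, so []s is false at x.

Yes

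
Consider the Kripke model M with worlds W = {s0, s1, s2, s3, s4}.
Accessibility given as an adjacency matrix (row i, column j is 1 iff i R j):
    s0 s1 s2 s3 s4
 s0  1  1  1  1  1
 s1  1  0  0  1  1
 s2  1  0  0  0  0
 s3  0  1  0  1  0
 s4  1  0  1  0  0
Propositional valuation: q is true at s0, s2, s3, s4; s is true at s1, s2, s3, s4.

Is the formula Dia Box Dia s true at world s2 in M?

No

At s2: Dia Box Dia s requires Box Dia s at some successor in {s0}.
  At s0: Box Dia s is false.
So Dia Box Dia s is false at s2.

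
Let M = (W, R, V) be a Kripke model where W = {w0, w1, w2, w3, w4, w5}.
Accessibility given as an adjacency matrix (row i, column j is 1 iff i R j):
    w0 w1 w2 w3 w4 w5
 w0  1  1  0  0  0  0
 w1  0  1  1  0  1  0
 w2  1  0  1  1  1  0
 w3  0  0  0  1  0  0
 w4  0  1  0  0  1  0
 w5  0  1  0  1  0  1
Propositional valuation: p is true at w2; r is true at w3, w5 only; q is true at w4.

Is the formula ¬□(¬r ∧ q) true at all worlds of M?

Yes

Let φ = ¬□(¬r ∧ q). Evaluate φ at each world:
  w0 (successors {w0, w1}): φ is true.
  w1 (successors {w1, w2, w4}): φ is true.
  w2 (successors {w0, w2, w3, w4}): φ is true.
  w3 (successors {w3}): φ is true.
  w4 (successors {w1, w4}): φ is true.
  w5 (successors {w1, w3, w5}): φ is true.
For instance, at w1:
  At w1: □(¬r ∧ q) is false, so ¬□(¬r ∧ q) is true.
    At w1: □(¬r ∧ q) requires ¬r ∧ q at every successor {w1, w2, w4}.
      ¬r ∧ q fails at w1, so □(¬r ∧ q) is false at w1.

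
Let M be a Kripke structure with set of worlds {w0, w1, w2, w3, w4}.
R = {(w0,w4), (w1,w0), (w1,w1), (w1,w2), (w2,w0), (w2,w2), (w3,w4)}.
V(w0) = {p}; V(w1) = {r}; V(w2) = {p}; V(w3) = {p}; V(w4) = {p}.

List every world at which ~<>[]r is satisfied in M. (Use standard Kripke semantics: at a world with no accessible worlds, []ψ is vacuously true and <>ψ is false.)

w1, w2, w4

Let φ = ~<>[]r. Evaluate φ at each world:
  w0 (successors {w4}): φ is false.
  w1 (successors {w0, w1, w2}): φ is true.
  w2 (successors {w0, w2}): φ is true.
  w3 (successors {w4}): φ is false.
  w4 (successors ∅): φ is true.
For instance, at w1:
  At w1: <>[]r is false, so ~<>[]r is true.
    At w1: <>[]r requires []r at some successor in {w0, w1, w2}.
      At w0: []r is false.
      At w1: []r is false.
      At w2: []r is false.
    So <>[]r is false at w1.
Satisfying worlds: {w1, w2, w4}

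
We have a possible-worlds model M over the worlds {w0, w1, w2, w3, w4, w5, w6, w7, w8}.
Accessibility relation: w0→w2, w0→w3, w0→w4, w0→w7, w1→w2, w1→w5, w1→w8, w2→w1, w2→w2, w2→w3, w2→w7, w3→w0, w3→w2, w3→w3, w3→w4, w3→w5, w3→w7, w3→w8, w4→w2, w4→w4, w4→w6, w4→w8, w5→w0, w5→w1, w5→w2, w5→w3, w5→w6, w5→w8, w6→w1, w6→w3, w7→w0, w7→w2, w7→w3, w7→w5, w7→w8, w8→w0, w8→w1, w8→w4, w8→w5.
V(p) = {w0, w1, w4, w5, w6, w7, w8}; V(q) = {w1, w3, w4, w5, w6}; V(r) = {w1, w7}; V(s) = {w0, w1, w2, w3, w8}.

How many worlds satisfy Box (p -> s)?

1

Let φ = Box (p -> s). Evaluate φ at each world:
  w0 (successors {w2, w3, w4, w7}): φ is false.
  w1 (successors {w2, w5, w8}): φ is false.
  w2 (successors {w1, w2, w3, w7}): φ is false.
  w3 (successors {w0, w2, w3, w4, w5, w7, w8}): φ is false.
  w4 (successors {w2, w4, w6, w8}): φ is false.
  w5 (successors {w0, w1, w2, w3, w6, w8}): φ is false.
  w6 (successors {w1, w3}): φ is true.
  w7 (successors {w0, w2, w3, w5, w8}): φ is false.
  w8 (successors {w0, w1, w4, w5}): φ is false.
For instance, at w7:
  At w7: Box (p -> s) requires p -> s at every successor {w0, w2, w3, w5, w8}.
    p -> s fails at w5, so Box (p -> s) is false at w7.
Satisfying worlds: {w6}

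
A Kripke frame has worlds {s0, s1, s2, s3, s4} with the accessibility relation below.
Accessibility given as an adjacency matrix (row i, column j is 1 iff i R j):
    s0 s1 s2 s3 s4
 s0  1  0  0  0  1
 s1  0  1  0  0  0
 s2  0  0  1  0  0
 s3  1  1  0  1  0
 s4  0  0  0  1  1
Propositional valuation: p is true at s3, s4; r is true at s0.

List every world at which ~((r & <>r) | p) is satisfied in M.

Let φ = ~((r & <>r) | p). Evaluate φ at each world:
  s0 (successors {s0, s4}): φ is false.
  s1 (successors {s1}): φ is true.
  s2 (successors {s2}): φ is true.
  s3 (successors {s0, s1, s3}): φ is false.
  s4 (successors {s3, s4}): φ is false.
For instance, at s1:
  At s1: (r & <>r) | p is false, so ~((r & <>r) | p) is true.
    At s1: r & <>r is false, p is false, so (r & <>r) | p is false.
      At s1: r is false, <>r is false, so r & <>r is false.
Satisfying worlds: {s1, s2}

s1, s2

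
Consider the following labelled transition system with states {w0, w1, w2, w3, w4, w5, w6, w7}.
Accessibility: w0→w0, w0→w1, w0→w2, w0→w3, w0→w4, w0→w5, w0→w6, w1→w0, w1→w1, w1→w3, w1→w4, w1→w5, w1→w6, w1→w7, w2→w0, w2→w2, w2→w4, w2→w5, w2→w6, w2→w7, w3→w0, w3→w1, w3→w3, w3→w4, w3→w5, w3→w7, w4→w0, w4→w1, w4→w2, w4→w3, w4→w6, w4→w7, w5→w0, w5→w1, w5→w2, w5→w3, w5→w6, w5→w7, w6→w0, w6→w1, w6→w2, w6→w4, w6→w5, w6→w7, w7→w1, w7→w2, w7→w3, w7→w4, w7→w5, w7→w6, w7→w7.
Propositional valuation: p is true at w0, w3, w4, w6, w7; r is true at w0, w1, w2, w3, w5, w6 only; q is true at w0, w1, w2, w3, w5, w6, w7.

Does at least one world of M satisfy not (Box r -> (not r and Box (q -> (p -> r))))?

Let φ = not (Box r -> (not r and Box (q -> (p -> r)))). Evaluate φ at each world:
  w0 (successors {w0, w1, w2, w3, w4, w5, w6}): φ is false.
  w1 (successors {w0, w1, w3, w4, w5, w6, w7}): φ is false.
  w2 (successors {w0, w2, w4, w5, w6, w7}): φ is false.
  w3 (successors {w0, w1, w3, w4, w5, w7}): φ is false.
  w4 (successors {w0, w1, w2, w3, w6, w7}): φ is false.
  w5 (successors {w0, w1, w2, w3, w6, w7}): φ is false.
  w6 (successors {w0, w1, w2, w4, w5, w7}): φ is false.
  w7 (successors {w1, w2, w3, w4, w5, w6, w7}): φ is false.
For instance, at w3:
  At w3: Box r -> (not r and Box (q -> (p -> r))) is true, so not (Box r -> (not r and Box (q -> (p -> r)))) is false.
    At w3: Box r is false, not r and Box (q -> (p -> r)) is false, so Box r -> (not r and Box (q -> (p -> r))) is true.
      At w3: Box r requires r at every successor {w0, w1, w3, w4, w5, w7}.
        r fails at w4, so Box r is false at w3.
      At w3: not r is false, Box (q -> (p -> r)) is false, so not r and Box (q -> (p -> r)) is false.

No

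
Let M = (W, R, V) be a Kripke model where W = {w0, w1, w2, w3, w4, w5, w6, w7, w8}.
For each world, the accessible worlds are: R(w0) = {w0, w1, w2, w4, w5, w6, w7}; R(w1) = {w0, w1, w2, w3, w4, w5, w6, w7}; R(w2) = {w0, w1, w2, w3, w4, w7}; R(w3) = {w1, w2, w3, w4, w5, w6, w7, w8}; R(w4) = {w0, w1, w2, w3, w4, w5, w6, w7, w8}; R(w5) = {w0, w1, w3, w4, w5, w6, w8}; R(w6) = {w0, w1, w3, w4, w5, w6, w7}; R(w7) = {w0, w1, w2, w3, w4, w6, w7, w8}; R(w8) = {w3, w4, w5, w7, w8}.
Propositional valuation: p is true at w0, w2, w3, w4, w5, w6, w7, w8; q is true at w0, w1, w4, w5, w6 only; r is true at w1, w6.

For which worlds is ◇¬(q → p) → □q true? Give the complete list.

w8

Let φ = ◇¬(q → p) → □q. Evaluate φ at each world:
  w0 (successors {w0, w1, w2, w4, w5, w6, w7}): φ is false.
  w1 (successors {w0, w1, w2, w3, w4, w5, w6, w7}): φ is false.
  w2 (successors {w0, w1, w2, w3, w4, w7}): φ is false.
  w3 (successors {w1, w2, w3, w4, w5, w6, w7, w8}): φ is false.
  w4 (successors {w0, w1, w2, w3, w4, w5, w6, w7, w8}): φ is false.
  w5 (successors {w0, w1, w3, w4, w5, w6, w8}): φ is false.
  w6 (successors {w0, w1, w3, w4, w5, w6, w7}): φ is false.
  w7 (successors {w0, w1, w2, w3, w4, w6, w7, w8}): φ is false.
  w8 (successors {w3, w4, w5, w7, w8}): φ is true.
For instance, at w2:
  At w2: ◇¬(q → p) is true, □q is false, so ◇¬(q → p) → □q is false.
    At w2: ◇¬(q → p) requires ¬(q → p) at some successor in {w0, w1, w2, w3, w4, w7}.
      ¬(q → p) holds at w1, so ◇¬(q → p) is true at w2.
    At w2: □q requires q at every successor {w0, w1, w2, w3, w4, w7}.
      q fails at w2, so □q is false at w2.
Satisfying worlds: {w8}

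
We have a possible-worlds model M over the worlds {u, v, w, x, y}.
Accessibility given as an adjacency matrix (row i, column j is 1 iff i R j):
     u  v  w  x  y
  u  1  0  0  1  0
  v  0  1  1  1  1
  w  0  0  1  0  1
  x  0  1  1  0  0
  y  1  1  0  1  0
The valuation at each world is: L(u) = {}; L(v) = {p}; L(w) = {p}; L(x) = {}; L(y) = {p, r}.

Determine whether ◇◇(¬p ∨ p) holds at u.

Yes

At u: ◇◇(¬p ∨ p) requires ◇(¬p ∨ p) at some successor in {u, x}.
  ◇(¬p ∨ p) holds at u, so ◇◇(¬p ∨ p) is true at u.
    At u: ◇(¬p ∨ p) requires ¬p ∨ p at some successor in {u, x}.
      ¬p ∨ p holds at u, so ◇(¬p ∨ p) is true at u.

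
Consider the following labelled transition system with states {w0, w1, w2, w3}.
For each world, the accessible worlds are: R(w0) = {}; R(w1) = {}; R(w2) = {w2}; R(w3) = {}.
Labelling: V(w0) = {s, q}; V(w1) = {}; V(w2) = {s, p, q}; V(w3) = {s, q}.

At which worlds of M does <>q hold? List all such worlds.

Let φ = <>q. Evaluate φ at each world:
  w0 (successors ∅): φ is false.
  w1 (successors ∅): φ is false.
  w2 (successors {w2}): φ is true.
  w3 (successors ∅): φ is false.
For instance, at w2:
  At w2: <>q requires q at some successor in {w2}.
    q holds at w2, so <>q is true at w2.
Satisfying worlds: {w2}

w2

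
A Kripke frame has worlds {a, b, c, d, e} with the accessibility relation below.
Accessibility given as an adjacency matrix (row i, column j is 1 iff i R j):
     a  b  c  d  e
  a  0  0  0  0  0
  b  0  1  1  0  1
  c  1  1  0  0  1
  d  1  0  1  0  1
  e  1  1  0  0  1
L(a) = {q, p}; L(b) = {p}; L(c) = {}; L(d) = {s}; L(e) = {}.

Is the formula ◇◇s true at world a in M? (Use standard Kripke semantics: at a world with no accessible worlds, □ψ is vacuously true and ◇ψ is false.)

No

At a: no accessible worlds, so ◇◇s is false.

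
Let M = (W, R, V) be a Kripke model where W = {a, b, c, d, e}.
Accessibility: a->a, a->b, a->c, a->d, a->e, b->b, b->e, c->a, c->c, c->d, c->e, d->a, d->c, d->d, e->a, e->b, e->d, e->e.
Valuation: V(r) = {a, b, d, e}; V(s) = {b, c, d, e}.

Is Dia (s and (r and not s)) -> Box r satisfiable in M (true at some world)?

Let φ = Dia (s and (r and not s)) -> Box r. Evaluate φ at each world:
  a (successors {a, b, c, d, e}): φ is true.
  b (successors {b, e}): φ is true.
  c (successors {a, c, d, e}): φ is true.
  d (successors {a, c, d}): φ is true.
  e (successors {a, b, d, e}): φ is true.
Detail at a (witness):
  At a: Dia (s and (r and not s)) is false, Box r is false, so Dia (s and (r and not s)) -> Box r is true.
    At a: Dia (s and (r and not s)) requires s and (r and not s) at some successor in {a, b, c, d, e}.
      At a: s and (r and not s) is false.
      At b: s and (r and not s) is false.
      At c: s and (r and not s) is false.
      At d: s and (r and not s) is false.
      At e: s and (r and not s) is false.
    So Dia (s and (r and not s)) is false at a.
    At a: Box r requires r at every successor {a, b, c, d, e}.
      r fails at c, so Box r is false at a.

Yes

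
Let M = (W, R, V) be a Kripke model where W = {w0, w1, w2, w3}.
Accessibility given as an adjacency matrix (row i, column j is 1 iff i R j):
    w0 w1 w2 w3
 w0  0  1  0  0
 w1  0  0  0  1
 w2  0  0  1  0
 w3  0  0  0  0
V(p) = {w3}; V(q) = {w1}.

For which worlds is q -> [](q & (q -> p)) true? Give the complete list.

Let φ = q -> [](q & (q -> p)). Evaluate φ at each world:
  w0 (successors {w1}): φ is true.
  w1 (successors {w3}): φ is false.
  w2 (successors {w2}): φ is true.
  w3 (successors ∅): φ is true.
For instance, at w1:
  At w1: q is true, [](q & (q -> p)) is false, so q -> [](q & (q -> p)) is false.
    At w1: [](q & (q -> p)) requires q & (q -> p) at every successor {w3}.
      q & (q -> p) fails at w3, so [](q & (q -> p)) is false at w1.
Satisfying worlds: {w0, w2, w3}

w0, w2, w3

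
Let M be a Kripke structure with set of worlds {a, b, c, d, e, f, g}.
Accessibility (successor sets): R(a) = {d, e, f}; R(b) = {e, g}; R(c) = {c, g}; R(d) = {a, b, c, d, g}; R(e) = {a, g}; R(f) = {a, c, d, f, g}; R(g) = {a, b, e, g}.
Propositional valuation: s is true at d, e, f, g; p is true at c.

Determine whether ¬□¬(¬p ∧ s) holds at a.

Yes

Recall that □ψ holds at a world iff ψ holds at every accessible world, and ◇ψ holds iff ψ holds at some accessible world.
At a: □¬(¬p ∧ s) is false, so ¬□¬(¬p ∧ s) is true.
  At a: □¬(¬p ∧ s) requires ¬(¬p ∧ s) at every successor {d, e, f}.
    ¬(¬p ∧ s) fails at d, so □¬(¬p ∧ s) is false at a.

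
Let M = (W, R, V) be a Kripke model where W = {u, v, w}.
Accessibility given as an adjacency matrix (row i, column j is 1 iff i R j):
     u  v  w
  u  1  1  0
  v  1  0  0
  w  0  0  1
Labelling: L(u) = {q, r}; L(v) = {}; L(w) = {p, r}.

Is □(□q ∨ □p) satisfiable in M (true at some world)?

Recall that □ψ holds at a world iff ψ holds at every accessible world, and ◇ψ holds iff ψ holds at some accessible world.
Let φ = □(□q ∨ □p). Evaluate φ at each world:
  u (successors {u, v}): φ is false.
  v (successors {u}): φ is false.
  w (successors {w}): φ is true.
Detail at w (witness):
  At w: □(□q ∨ □p) requires □q ∨ □p at every successor {w}.
      At w: □q is false, □p is true, so □q ∨ □p is true.
  So □(□q ∨ □p) is true at w.

Yes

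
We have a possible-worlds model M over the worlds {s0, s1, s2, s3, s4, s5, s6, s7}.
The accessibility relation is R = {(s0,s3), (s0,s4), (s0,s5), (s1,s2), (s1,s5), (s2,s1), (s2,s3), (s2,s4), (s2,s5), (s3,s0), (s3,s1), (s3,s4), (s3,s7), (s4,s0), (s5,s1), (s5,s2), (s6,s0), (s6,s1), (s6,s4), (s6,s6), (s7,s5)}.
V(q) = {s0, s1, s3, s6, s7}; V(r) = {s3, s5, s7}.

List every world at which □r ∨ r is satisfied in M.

s3, s5, s7

Let φ = □r ∨ r. Evaluate φ at each world:
  s0 (successors {s3, s4, s5}): φ is false.
  s1 (successors {s2, s5}): φ is false.
  s2 (successors {s1, s3, s4, s5}): φ is false.
  s3 (successors {s0, s1, s4, s7}): φ is true.
  s4 (successors {s0}): φ is false.
  s5 (successors {s1, s2}): φ is true.
  s6 (successors {s0, s1, s4, s6}): φ is false.
  s7 (successors {s5}): φ is true.
For instance, at s3:
  At s3: □r is false, r is true, so □r ∨ r is true.
    At s3: □r requires r at every successor {s0, s1, s4, s7}.
      r fails at s0, so □r is false at s3.
Satisfying worlds: {s3, s5, s7}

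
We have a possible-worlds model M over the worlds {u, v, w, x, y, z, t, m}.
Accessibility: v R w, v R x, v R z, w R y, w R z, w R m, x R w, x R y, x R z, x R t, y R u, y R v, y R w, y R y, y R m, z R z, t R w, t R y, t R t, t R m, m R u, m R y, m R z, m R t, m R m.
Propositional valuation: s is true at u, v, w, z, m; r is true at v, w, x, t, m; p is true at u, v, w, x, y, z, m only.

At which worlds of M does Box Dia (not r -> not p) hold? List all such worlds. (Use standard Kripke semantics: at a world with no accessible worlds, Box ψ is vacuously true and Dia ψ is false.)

u, t

Let φ = Box Dia (not r -> not p). Evaluate φ at each world:
  u (successors ∅): φ is true.
  v (successors {w, x, z}): φ is false.
  w (successors {y, z, m}): φ is false.
  x (successors {w, y, z, t}): φ is false.
  y (successors {u, v, w, y, m}): φ is false.
  z (successors {z}): φ is false.
  t (successors {w, y, t, m}): φ is true.
  m (successors {u, y, z, t, m}): φ is false.
For instance, at v:
  At v: Box Dia (not r -> not p) requires Dia (not r -> not p) at every successor {w, x, z}.
    Dia (not r -> not p) fails at z, so Box Dia (not r -> not p) is false at v.
      At z: Dia (not r -> not p) requires not r -> not p at some successor in {z}.
        At z: not r -> not p is false.
      So Dia (not r -> not p) is false at z.
Satisfying worlds: {u, t}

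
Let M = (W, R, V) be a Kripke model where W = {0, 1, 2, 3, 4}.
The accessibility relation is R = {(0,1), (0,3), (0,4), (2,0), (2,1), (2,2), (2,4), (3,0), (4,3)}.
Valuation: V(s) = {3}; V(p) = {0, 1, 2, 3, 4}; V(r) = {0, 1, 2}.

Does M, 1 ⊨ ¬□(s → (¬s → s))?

At 1: □(s → (¬s → s)) is true, so ¬□(s → (¬s → s)) is false.
  At 1: no accessible worlds, so □(s → (¬s → s)) holds vacuously.

No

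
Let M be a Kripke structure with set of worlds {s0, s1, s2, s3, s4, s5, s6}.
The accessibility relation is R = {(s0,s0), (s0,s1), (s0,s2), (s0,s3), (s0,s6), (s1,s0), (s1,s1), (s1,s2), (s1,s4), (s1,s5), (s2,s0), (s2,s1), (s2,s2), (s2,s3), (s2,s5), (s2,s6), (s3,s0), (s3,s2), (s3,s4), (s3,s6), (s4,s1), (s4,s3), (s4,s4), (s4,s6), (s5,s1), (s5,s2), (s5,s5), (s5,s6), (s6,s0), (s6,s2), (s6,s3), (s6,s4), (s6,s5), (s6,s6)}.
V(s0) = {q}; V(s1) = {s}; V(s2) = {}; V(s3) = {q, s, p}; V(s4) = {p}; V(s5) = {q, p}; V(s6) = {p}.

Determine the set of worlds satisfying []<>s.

Let φ = []<>s. Evaluate φ at each world:
  s0 (successors {s0, s1, s2, s3, s6}): φ is false.
  s1 (successors {s0, s1, s2, s4, s5}): φ is true.
  s2 (successors {s0, s1, s2, s3, s5, s6}): φ is false.
  s3 (successors {s0, s2, s4, s6}): φ is true.
  s4 (successors {s1, s3, s4, s6}): φ is false.
  s5 (successors {s1, s2, s5, s6}): φ is true.
  s6 (successors {s0, s2, s3, s4, s5, s6}): φ is false.
For instance, at s2:
  At s2: []<>s requires <>s at every successor {s0, s1, s2, s3, s5, s6}.
    <>s fails at s3, so []<>s is false at s2.
      At s3: <>s requires s at some successor in {s0, s2, s4, s6}.
        At s0: s is false.
        At s2: s is false.
        At s4: s is false.
        At s6: s is false.
      So <>s is false at s3.
Satisfying worlds: {s1, s3, s5}

s1, s3, s5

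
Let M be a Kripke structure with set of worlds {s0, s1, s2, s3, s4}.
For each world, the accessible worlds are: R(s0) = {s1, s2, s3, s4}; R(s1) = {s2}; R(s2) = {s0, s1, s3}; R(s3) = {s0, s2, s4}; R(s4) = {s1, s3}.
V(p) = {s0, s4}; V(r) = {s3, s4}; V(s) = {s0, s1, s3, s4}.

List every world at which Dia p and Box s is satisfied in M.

s2

Let φ = Dia p and Box s. Evaluate φ at each world:
  s0 (successors {s1, s2, s3, s4}): φ is false.
  s1 (successors {s2}): φ is false.
  s2 (successors {s0, s1, s3}): φ is true.
  s3 (successors {s0, s2, s4}): φ is false.
  s4 (successors {s1, s3}): φ is false.
For instance, at s3:
  At s3: Dia p is true, Box s is false, so Dia p and Box s is false.
    At s3: Dia p requires p at some successor in {s0, s2, s4}.
      p holds at s0, so Dia p is true at s3.
    At s3: Box s requires s at every successor {s0, s2, s4}.
      s fails at s2, so Box s is false at s3.
Satisfying worlds: {s2}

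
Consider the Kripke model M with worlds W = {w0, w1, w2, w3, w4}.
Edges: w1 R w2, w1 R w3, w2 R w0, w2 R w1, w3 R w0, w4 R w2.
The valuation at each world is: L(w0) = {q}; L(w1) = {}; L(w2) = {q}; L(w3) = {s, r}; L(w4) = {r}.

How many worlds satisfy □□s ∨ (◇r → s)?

4

Let φ = □□s ∨ (◇r → s). Evaluate φ at each world:
  w0 (successors ∅): φ is true.
  w1 (successors {w2, w3}): φ is false.
  w2 (successors {w0, w1}): φ is true.
  w3 (successors {w0}): φ is true.
  w4 (successors {w2}): φ is true.
For instance, at w1:
  At w1: □□s is false, ◇r → s is false, so □□s ∨ (◇r → s) is false.
    At w1: □□s requires □s at every successor {w2, w3}.
      □s fails at w2, so □□s is false at w1.
    At w1: ◇r is true, s is false, so ◇r → s is false.
      At w1: ◇r requires r at some successor in {w2, w3}.
        r holds at w3, so ◇r is true at w1.
Satisfying worlds: {w0, w2, w3, w4}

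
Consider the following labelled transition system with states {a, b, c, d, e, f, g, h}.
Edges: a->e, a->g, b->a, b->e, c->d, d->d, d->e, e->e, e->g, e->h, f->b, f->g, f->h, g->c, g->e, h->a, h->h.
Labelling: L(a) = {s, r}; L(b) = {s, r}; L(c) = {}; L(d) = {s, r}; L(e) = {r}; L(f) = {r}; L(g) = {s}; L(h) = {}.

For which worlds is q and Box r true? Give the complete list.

none

Let φ = q and Box r. Evaluate φ at each world:
  a (successors {e, g}): φ is false.
  b (successors {a, e}): φ is false.
  c (successors {d}): φ is false.
  d (successors {d, e}): φ is false.
  e (successors {e, g, h}): φ is false.
  f (successors {b, g, h}): φ is false.
  g (successors {c, e}): φ is false.
  h (successors {a, h}): φ is false.
For instance, at d:
  At d: q is false, Box r is true, so q and Box r is false.
    At d: Box r requires r at every successor {d, e}.
      At d: r is true.
      At e: r is true.
    So Box r is true at d.
Satisfying worlds: none.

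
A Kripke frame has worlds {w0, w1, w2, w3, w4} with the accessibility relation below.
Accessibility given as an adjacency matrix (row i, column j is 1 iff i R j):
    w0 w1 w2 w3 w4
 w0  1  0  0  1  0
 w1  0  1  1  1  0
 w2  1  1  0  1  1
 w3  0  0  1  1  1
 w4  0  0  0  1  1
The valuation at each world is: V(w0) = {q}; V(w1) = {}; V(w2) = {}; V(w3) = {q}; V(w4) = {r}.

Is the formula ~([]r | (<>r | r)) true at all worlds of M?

Recall that []ψ holds at a world iff ψ holds at every accessible world, and <>ψ holds iff ψ holds at some accessible world.
Let φ = ~([]r | (<>r | r)). Evaluate φ at each world:
  w0 (successors {w0, w3}): φ is true.
  w1 (successors {w1, w2, w3}): φ is true.
  w2 (successors {w0, w1, w3, w4}): φ is false.
  w3 (successors {w2, w3, w4}): φ is false.
  w4 (successors {w3, w4}): φ is false.
Detail at w2 (counterexample):
  At w2: []r | (<>r | r) is true, so ~([]r | (<>r | r)) is false.
    At w2: []r is false, <>r | r is true, so []r | (<>r | r) is true.
      At w2: []r requires r at every successor {w0, w1, w3, w4}.
        r fails at w0, so []r is false at w2.
      At w2: <>r is true, r is false, so <>r | r is true.

No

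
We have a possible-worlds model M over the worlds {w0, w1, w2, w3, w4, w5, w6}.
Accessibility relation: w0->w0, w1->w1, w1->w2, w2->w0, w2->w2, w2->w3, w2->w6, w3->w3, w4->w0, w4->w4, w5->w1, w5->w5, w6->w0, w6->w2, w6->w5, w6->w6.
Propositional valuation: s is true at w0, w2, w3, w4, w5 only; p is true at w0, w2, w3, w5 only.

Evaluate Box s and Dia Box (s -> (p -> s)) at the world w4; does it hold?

Yes

At w4: Box s is true, Dia Box (s -> (p -> s)) is true, so Box s and Dia Box (s -> (p -> s)) is true.
  At w4: Box s requires s at every successor {w0, w4}.
    At w0: s is true.
    At w4: s is true.
  So Box s is true at w4.
  At w4: Dia Box (s -> (p -> s)) requires Box (s -> (p -> s)) at some successor in {w0, w4}.
    Box (s -> (p -> s)) holds at w0, so Dia Box (s -> (p -> s)) is true at w4.
      At w0: Box (s -> (p -> s)) requires s -> (p -> s) at every successor {w0}.
        At w0: s -> (p -> s) is true.
      So Box (s -> (p -> s)) is true at w0.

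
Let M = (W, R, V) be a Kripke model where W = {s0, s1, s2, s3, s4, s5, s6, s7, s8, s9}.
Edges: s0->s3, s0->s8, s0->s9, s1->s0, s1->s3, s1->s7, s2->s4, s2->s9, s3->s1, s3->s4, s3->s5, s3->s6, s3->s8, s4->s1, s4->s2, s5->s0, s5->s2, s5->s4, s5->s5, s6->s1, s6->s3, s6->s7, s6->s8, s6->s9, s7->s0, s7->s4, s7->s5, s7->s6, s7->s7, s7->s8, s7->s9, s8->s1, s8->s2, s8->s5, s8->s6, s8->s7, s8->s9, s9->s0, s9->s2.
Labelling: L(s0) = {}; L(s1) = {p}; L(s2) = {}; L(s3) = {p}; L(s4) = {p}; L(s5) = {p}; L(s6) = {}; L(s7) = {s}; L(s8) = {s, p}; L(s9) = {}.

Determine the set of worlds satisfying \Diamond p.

Let φ = \Diamond p. Evaluate φ at each world:
  s0 (successors {s3, s8, s9}): φ is true.
  s1 (successors {s0, s3, s7}): φ is true.
  s2 (successors {s4, s9}): φ is true.
  s3 (successors {s1, s4, s5, s6, s8}): φ is true.
  s4 (successors {s1, s2}): φ is true.
  s5 (successors {s0, s2, s4, s5}): φ is true.
  s6 (successors {s1, s3, s7, s8, s9}): φ is true.
  s7 (successors {s0, s4, s5, s6, s7, s8, s9}): φ is true.
  s8 (successors {s1, s2, s5, s6, s7, s9}): φ is true.
  s9 (successors {s0, s2}): φ is false.
For instance, at s4:
  At s4: \Diamond p requires p at some successor in {s1, s2}.
    p holds at s1, so \Diamond p is true at s4.
Satisfying worlds: {s0, s1, s2, s3, s4, s5, s6, s7, s8}

s0, s1, s2, s3, s4, s5, s6, s7, s8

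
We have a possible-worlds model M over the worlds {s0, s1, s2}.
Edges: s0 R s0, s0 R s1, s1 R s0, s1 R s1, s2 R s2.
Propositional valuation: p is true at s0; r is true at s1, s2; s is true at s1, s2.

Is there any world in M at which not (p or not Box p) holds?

No

Let φ = not (p or not Box p). Evaluate φ at each world:
  s0 (successors {s0, s1}): φ is false.
  s1 (successors {s0, s1}): φ is false.
  s2 (successors {s2}): φ is false.
For instance, at s1:
  At s1: p or not Box p is true, so not (p or not Box p) is false.
    At s1: p is false, not Box p is true, so p or not Box p is true.
      At s1: Box p is false, so not Box p is true.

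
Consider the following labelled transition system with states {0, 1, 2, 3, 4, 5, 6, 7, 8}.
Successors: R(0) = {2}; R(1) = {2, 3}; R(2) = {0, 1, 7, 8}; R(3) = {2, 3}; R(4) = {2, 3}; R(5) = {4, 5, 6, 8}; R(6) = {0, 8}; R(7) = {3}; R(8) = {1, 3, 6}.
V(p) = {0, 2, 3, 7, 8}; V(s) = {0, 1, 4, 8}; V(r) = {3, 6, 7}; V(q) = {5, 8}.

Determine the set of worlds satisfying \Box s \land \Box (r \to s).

6

Let φ = \Box s \land \Box (r \to s). Evaluate φ at each world:
  0 (successors {2}): φ is false.
  1 (successors {2, 3}): φ is false.
  2 (successors {0, 1, 7, 8}): φ is false.
  3 (successors {2, 3}): φ is false.
  4 (successors {2, 3}): φ is false.
  5 (successors {4, 5, 6, 8}): φ is false.
  6 (successors {0, 8}): φ is true.
  7 (successors {3}): φ is false.
  8 (successors {1, 3, 6}): φ is false.
For instance, at 7:
  At 7: \Box s is false, \Box (r \to s) is false, so \Box s \land \Box (r \to s) is false.
    At 7: \Box s requires s at every successor {3}.
      s fails at 3, so \Box s is false at 7.
    At 7: \Box (r \to s) requires r \to s at every successor {3}.
      r \to s fails at 3, so \Box (r \to s) is false at 7.
Satisfying worlds: {6}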